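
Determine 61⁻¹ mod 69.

43

69 = 1×61 + 8
61 = 7×8 + 5
8 = 1×5 + 3
5 = 1×3 + 2
3 = 1×2 + 1
2 = 2×1 + 0
gcd(61, 69) = 1, so the inverse exists.
Back-substitute for 1:
1 = 1×3 − 1×2
  = −1×5 + 2×3
  = 2×8 − 3×5
  = −3×61 + 23×8
  = 23×69 − 26×61
So 61⁻¹ ≡ −26 ≡ 43 (mod 69).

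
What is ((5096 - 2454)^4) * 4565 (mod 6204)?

968

5096 - 2454 = 2642
(2642)^4 ≡ 412 (mod 6204)
412 * 4565 = 1880780 ≡ 968 (mod 6204)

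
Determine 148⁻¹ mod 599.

85

Apply the Euclidean algorithm and back-substitute:
599 = 4×148 + 7
148 = 21×7 + 1
7 = 7×1 + 0
gcd(148, 599) = 1, so the inverse exists.
Back-substitute for 1:
1 = 1×148 − 21×7
  = −21×599 + 85×148
So 148⁻¹ ≡ 85 (mod 599).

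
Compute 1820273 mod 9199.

8070

1820273 = 197·9199 + 8070, so 1820273 ≡ 8070 (mod 9199).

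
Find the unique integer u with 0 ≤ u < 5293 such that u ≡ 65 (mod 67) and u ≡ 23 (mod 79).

2946

67⁻¹ mod 79: 67*46 ≡ 1 (mod 79), so 67⁻¹ ≡ 46.
u = 65 + 67*((23 − 65)*46 mod 79) = 65 + 67*43 = 2946.
Check: 2946 mod 67 = 65, 2946 mod 79 = 23. ✓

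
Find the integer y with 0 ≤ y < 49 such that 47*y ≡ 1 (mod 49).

By the extended Euclidean algorithm:
49 = 1·47 + 2
47 = 23·2 + 1
2 = 2·1 + 0
gcd(47, 49) = 1, so the inverse exists.
Bézout: 1 = −23·49 + 24·47.
So 47⁻¹ ≡ 24 (mod 49).

24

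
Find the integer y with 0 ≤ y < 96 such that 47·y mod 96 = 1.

47

Run the extended Euclidean algorithm:
96 = 2×47 + 2
47 = 23×2 + 1
2 = 2×1 + 0
gcd(47, 96) = 1, so the inverse exists.
Bézout: 1 = −23×96 + 47×47.
So 47⁻¹ ≡ 47 (mod 96).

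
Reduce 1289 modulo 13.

2

1289 = 99×13 + 2, so 1289 ≡ 2 (mod 13).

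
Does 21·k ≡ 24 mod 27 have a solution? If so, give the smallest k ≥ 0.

5

gcd(21, 27) = 3, and 3 | 24, so solutions exist.
Divide through by 3: 7·k ≡ 8 (mod 9).
7⁻¹ ≡ 4 (mod 9).
k ≡ 4·8 ≡ 5 (mod 9).
The smallest non-negative solution is k = 5.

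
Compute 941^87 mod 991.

218

87 in binary is 1010111, i.e. 87 = 64 + 16 + 4 + 2 + 1.
941^1 ≡ 941 (mod 991)
941^2 ≡ 941^2 = 885481 ≡ 518 (mod 991)
941^4 ≡ 518^2 = 268324 ≡ 754 (mod 991)
941^8 ≡ 754^2 = 568516 ≡ 673 (mod 991)
941^16 ≡ 673^2 = 452929 ≡ 42 (mod 991)
941^32 ≡ 42^2 = 1764 ≡ 773 (mod 991)
941^64 ≡ 773^2 = 597529 ≡ 947 (mod 991)
941^87 = 941^64 * 941^16 * 941^4 * 941^2 * 941^1 ≡ 947 * 42 * 754 * 518 * 941 (mod 991).
Accumulate the product:
947 * 42 = 39774 ≡ 134
134 * 754 = 101036 ≡ 945
945 * 518 = 489510 ≡ 947
947 * 941 = 891127 ≡ 218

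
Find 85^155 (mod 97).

Compute successive squares:
155 in binary is 10011011, i.e. 155 = 128 + 16 + 8 + 2 + 1.
85^1 ≡ 85 (mod 97)
85^2 ≡ 85^2 = 7225 ≡ 47 (mod 97)
85^4 ≡ 47^2 = 2209 ≡ 75 (mod 97)
85^8 ≡ 75^2 = 5625 ≡ 96 (mod 97)
85^16 ≡ 96^2 = 9216 ≡ 1 (mod 97)
85^32 ≡ 1^2 = 1 (mod 97)
85^64 ≡ 1^2 = 1 (mod 97)
85^128 ≡ 1^2 = 1 (mod 97)
85^155 = 85^128 · 85^16 · 85^8 · 85^2 · 85^1 ≡ 1 · 1 · 96 · 47 · 85 (mod 97).
Accumulate the product:
1 · 1 = 1
1 · 96 = 96
96 · 47 = 4512 ≡ 50
50 · 85 = 4250 ≡ 79

79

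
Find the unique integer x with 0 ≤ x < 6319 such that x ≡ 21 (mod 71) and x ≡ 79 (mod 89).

71⁻¹ mod 89: 71*84 ≡ 1 (mod 89), so 71⁻¹ ≡ 84.
x = 21 + 71*((79 − 21)*84 mod 89) = 21 + 71*66 = 4707.

4707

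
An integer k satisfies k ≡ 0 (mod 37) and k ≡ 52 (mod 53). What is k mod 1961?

37⁻¹ mod 53: 37×43 ≡ 1 (mod 53), so 37⁻¹ ≡ 43.
k = 0 + 37×((52 − 0)×43 mod 53) = 0 + 37×10 = 370.

370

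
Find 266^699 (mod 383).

699 in binary is 1010111011, i.e. 699 = 512 + 128 + 32 + 16 + 8 + 2 + 1.
266^1 ≡ 266 (mod 383)
266^2 ≡ 266^2 = 70756 ≡ 284 (mod 383)
266^4 ≡ 284^2 = 80656 ≡ 226 (mod 383)
266^8 ≡ 226^2 = 51076 ≡ 137 (mod 383)
266^16 ≡ 137^2 = 18769 ≡ 2 (mod 383)
266^32 ≡ 2^2 = 4 (mod 383)
266^64 ≡ 4^2 = 16 (mod 383)
266^128 ≡ 16^2 = 256 (mod 383)
266^256 ≡ 256^2 = 65536 ≡ 43 (mod 383)
266^512 ≡ 43^2 = 1849 ≡ 317 (mod 383)
266^699 = 266^512 × 266^128 × 266^32 × 266^16 × 266^8 × 266^2 × 266^1 ≡ 317 × 256 × 4 × 2 × 137 × 284 × 266 (mod 383).
Accumulate the product:
317 × 256 = 81152 ≡ 339
339 × 4 = 1356 ≡ 207
207 × 2 = 414 ≡ 31
31 × 137 = 4247 ≡ 34
34 × 284 = 9656 ≡ 81
81 × 266 = 21546 ≡ 98

98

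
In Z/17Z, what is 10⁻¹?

12

17 = 1·10 + 7
10 = 1·7 + 3
7 = 2·3 + 1
3 = 3·1 + 0
gcd(10, 17) = 1, so the inverse exists.
Back-substitute for 1:
1 = 1·7 − 2·3
  = −2·10 + 3·7
  = 3·17 − 5·10
So 10⁻¹ ≡ −5 ≡ 12 (mod 17).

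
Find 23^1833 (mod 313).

308

By square-and-multiply:
1833 in binary is 11100101001, i.e. 1833 = 1024 + 512 + 256 + 32 + 8 + 1.
23^1 ≡ 23 (mod 313)
23^2 ≡ 23^2 = 529 ≡ 216 (mod 313)
23^4 ≡ 216^2 = 46656 ≡ 19 (mod 313)
23^8 ≡ 19^2 = 361 ≡ 48 (mod 313)
23^16 ≡ 48^2 = 2304 ≡ 113 (mod 313)
23^32 ≡ 113^2 = 12769 ≡ 249 (mod 313)
23^64 ≡ 249^2 = 62001 ≡ 27 (mod 313)
23^128 ≡ 27^2 = 729 ≡ 103 (mod 313)
23^256 ≡ 103^2 = 10609 ≡ 280 (mod 313)
23^512 ≡ 280^2 = 78400 ≡ 150 (mod 313)
23^1024 ≡ 150^2 = 22500 ≡ 277 (mod 313)
23^1833 = 23^1024 × 23^512 × 23^256 × 23^32 × 23^8 × 23^1 ≡ 277 × 150 × 280 × 249 × 48 × 23 (mod 313).
Accumulate the product:
277 × 150 = 41550 ≡ 234
234 × 280 = 65520 ≡ 103
103 × 249 = 25647 ≡ 294
294 × 48 = 14112 ≡ 27
27 × 23 = 621 ≡ 308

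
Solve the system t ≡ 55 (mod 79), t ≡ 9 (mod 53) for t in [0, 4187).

3136

79⁻¹ mod 53: 79*51 ≡ 1 (mod 53), so 79⁻¹ ≡ 51.
t = 55 + 79*((9 − 55)*51 mod 53) = 55 + 79*39 = 3136.
Check: 3136 mod 79 = 55, 3136 mod 53 = 9. ✓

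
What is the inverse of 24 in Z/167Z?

167 = 6×24 + 23
24 = 1×23 + 1
23 = 23×1 + 0
gcd(24, 167) = 1, so the inverse exists.
Bézout: 1 = −1×167 + 7×24.
So 24⁻¹ ≡ 7 (mod 167).

7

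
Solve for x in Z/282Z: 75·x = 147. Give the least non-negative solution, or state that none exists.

17

gcd(75, 282) = 3, and 3 | 147, so solutions exist.
Divide through by 3: 25·x ≡ 49 (mod 94).
25⁻¹ ≡ 79 (mod 94).
x ≡ 79·49 ≡ 17 (mod 94).
The smallest non-negative solution is x = 17.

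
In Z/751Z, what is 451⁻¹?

751 = 1*451 + 300
451 = 1*300 + 151
300 = 1*151 + 149
151 = 1*149 + 2
149 = 74*2 + 1
2 = 2*1 + 0
gcd(451, 751) = 1, so the inverse exists.
Bézout: 1 = 224*751 − 373*451.
So 451⁻¹ ≡ −373 ≡ 378 (mod 751).

378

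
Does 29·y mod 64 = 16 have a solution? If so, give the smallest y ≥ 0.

gcd(29, 64) = 1, so a unique solution mod 64 exists.
29⁻¹ ≡ 53 (mod 64).
y ≡ 53·16 ≡ 16 (mod 64).

16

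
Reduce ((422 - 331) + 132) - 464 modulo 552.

422 - 331 = 91
91 + 132 = 223
223 - 464 = -241 ≡ 311 (mod 552)

311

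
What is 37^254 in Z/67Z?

29

By square-and-multiply:
254 in binary is 11111110, i.e. 254 = 128 + 64 + 32 + 16 + 8 + 4 + 2.
37^1 ≡ 37 (mod 67)
37^2 ≡ 37^2 = 1369 ≡ 29 (mod 67)
37^4 ≡ 29^2 = 841 ≡ 37 (mod 67)
37^8 ≡ 37^2 = 1369 ≡ 29 (mod 67)
37^16 ≡ 29^2 = 841 ≡ 37 (mod 67)
37^32 ≡ 37^2 = 1369 ≡ 29 (mod 67)
37^64 ≡ 29^2 = 841 ≡ 37 (mod 67)
37^128 ≡ 37^2 = 1369 ≡ 29 (mod 67)
37^254 = 37^128 · 37^64 · 37^32 · 37^16 · 37^8 · 37^4 · 37^2 ≡ 29 · 37 · 29 · 37 · 29 · 37 · 29 (mod 67).
Accumulate the product:
29 · 37 = 1073 ≡ 1
1 · 29 = 29
29 · 37 = 1073 ≡ 1
1 · 29 = 29
29 · 37 = 1073 ≡ 1
1 · 29 = 29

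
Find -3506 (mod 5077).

1571

-3506 = -1·5077 + 1571, so -3506 ≡ 1571 (mod 5077).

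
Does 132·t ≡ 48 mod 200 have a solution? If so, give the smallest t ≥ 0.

gcd(132, 200) = 4, and 4 | 48, so solutions exist.
Divide through by 4: 33·t ≡ 12 mod 50.
33⁻¹ ≡ 47 (mod 50).
t ≡ 47·12 ≡ 14 (mod 50).
The smallest non-negative solution is t = 14.

14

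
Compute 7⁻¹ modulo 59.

17

Apply the Euclidean algorithm and back-substitute:
59 = 8·7 + 3
7 = 2·3 + 1
3 = 3·1 + 0
gcd(7, 59) = 1, so the inverse exists.
Back-substitute for 1:
1 = 1·7 − 2·3
  = −2·59 + 17·7
So 7⁻¹ ≡ 17 (mod 59).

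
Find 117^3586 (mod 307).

196

3586 in binary is 111000000010, i.e. 3586 = 2048 + 1024 + 512 + 2.
117^1 ≡ 117 (mod 307)
117^2 ≡ 117^2 = 13689 ≡ 181 (mod 307)
117^4 ≡ 181^2 = 32761 ≡ 219 (mod 307)
117^8 ≡ 219^2 = 47961 ≡ 69 (mod 307)
117^16 ≡ 69^2 = 4761 ≡ 156 (mod 307)
117^32 ≡ 156^2 = 24336 ≡ 83 (mod 307)
117^64 ≡ 83^2 = 6889 ≡ 135 (mod 307)
117^128 ≡ 135^2 = 18225 ≡ 112 (mod 307)
117^256 ≡ 112^2 = 12544 ≡ 264 (mod 307)
117^512 ≡ 264^2 = 69696 ≡ 7 (mod 307)
117^1024 ≡ 7^2 = 49 (mod 307)
117^2048 ≡ 49^2 = 2401 ≡ 252 (mod 307)
117^3586 = 117^2048 × 117^1024 × 117^512 × 117^2 ≡ 252 × 49 × 7 × 181 (mod 307).
Accumulate the product:
252 × 49 = 12348 ≡ 68
68 × 7 = 476 ≡ 169
169 × 181 = 30589 ≡ 196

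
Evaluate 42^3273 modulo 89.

Compute successive squares:
42^1 ≡ 42 (mod 89)
42^2 ≡ 42^2 = 1764 ≡ 73 (mod 89)
42^4 ≡ 73^2 = 5329 ≡ 78 (mod 89)
42^8 ≡ 78^2 = 6084 ≡ 32 (mod 89)
42^16 ≡ 32^2 = 1024 ≡ 45 (mod 89)
42^32 ≡ 45^2 = 2025 ≡ 67 (mod 89)
42^64 ≡ 67^2 = 4489 ≡ 39 (mod 89)
42^128 ≡ 39^2 = 1521 ≡ 8 (mod 89)
42^256 ≡ 8^2 = 64 (mod 89)
42^512 ≡ 64^2 = 4096 ≡ 2 (mod 89)
42^1024 ≡ 2^2 = 4 (mod 89)
42^2048 ≡ 4^2 = 16 (mod 89)
42^3273 = 42^2048 · 42^1024 · 42^128 · 42^64 · 42^8 · 42^1 ≡ 16 · 4 · 8 · 39 · 32 · 42 (mod 89).
Accumulate the product:
16 · 4 = 64
64 · 8 = 512 ≡ 67
67 · 39 = 2613 ≡ 32
32 · 32 = 1024 ≡ 45
45 · 42 = 1890 ≡ 21

21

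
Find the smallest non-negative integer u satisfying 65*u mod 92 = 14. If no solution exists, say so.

54

gcd(65, 92) = 1, so a unique solution mod 92 exists.
65⁻¹ ≡ 17 (mod 92).
u ≡ 17*14 ≡ 54 (mod 92).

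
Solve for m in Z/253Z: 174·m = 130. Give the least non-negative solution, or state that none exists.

gcd(174, 253) = 1, so a unique solution mod 253 exists.
174⁻¹ ≡ 16 (mod 253).
m ≡ 16·130 ≡ 56 (mod 253).

56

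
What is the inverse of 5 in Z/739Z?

148

Run the extended Euclidean algorithm:
739 = 147·5 + 4
5 = 1·4 + 1
4 = 4·1 + 0
gcd(5, 739) = 1, so the inverse exists.
Back-substitute for 1:
1 = 1·5 − 1·4
  = −1·739 + 148·5
So 5⁻¹ ≡ 148 (mod 739).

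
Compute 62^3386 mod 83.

Compute successive squares:
3386 in binary is 110100111010, i.e. 3386 = 2048 + 1024 + 256 + 32 + 16 + 8 + 2.
62^1 ≡ 62 (mod 83)
62^2 ≡ 62^2 = 3844 ≡ 26 (mod 83)
62^4 ≡ 26^2 = 676 ≡ 12 (mod 83)
62^8 ≡ 12^2 = 144 ≡ 61 (mod 83)
62^16 ≡ 61^2 = 3721 ≡ 69 (mod 83)
62^32 ≡ 69^2 = 4761 ≡ 30 (mod 83)
62^64 ≡ 30^2 = 900 ≡ 70 (mod 83)
62^128 ≡ 70^2 = 4900 ≡ 3 (mod 83)
62^256 ≡ 3^2 = 9 (mod 83)
62^512 ≡ 9^2 = 81 (mod 83)
62^1024 ≡ 81^2 = 6561 ≡ 4 (mod 83)
62^2048 ≡ 4^2 = 16 (mod 83)
62^3386 = 62^2048 · 62^1024 · 62^256 · 62^32 · 62^16 · 62^8 · 62^2 ≡ 16 · 4 · 9 · 30 · 69 · 61 · 26 (mod 83).
Accumulate the product:
16 · 4 = 64
64 · 9 = 576 ≡ 78
78 · 30 = 2340 ≡ 16
16 · 69 = 1104 ≡ 25
25 · 61 = 1525 ≡ 31
31 · 26 = 806 ≡ 59

59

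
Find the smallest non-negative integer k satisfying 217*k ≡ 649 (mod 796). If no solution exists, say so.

25

gcd(217, 796) = 1, so a unique solution mod 796 exists.
217⁻¹ ≡ 785 (mod 796).
k ≡ 785*649 ≡ 25 (mod 796).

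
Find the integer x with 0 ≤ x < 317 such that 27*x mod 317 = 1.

317 = 11·27 + 20
27 = 1·20 + 7
20 = 2·7 + 6
7 = 1·6 + 1
6 = 6·1 + 0
gcd(27, 317) = 1, so the inverse exists.
Back-substitute for 1:
1 = 1·7 − 1·6
  = −1·20 + 3·7
  = 3·27 − 4·20
  = −4·317 + 47·27
So 27⁻¹ ≡ 47 (mod 317).

47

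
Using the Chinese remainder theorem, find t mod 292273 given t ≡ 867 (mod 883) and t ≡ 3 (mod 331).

883⁻¹ mod 331: 883×3 ≡ 1 (mod 331), so 883⁻¹ ≡ 3.
t = 867 + 883×((3 − 867)×3 mod 331) = 867 + 883×56 = 50315.

50315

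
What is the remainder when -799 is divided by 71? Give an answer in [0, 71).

53

-799 = -12·71 + 53, so -799 ≡ 53 (mod 71).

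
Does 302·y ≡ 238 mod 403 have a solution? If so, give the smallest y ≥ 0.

257

gcd(302, 403) = 1, so a unique solution mod 403 exists.
302⁻¹ ≡ 399 (mod 403).
y ≡ 399·238 ≡ 257 (mod 403).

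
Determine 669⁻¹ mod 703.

703 = 1×669 + 34
669 = 19×34 + 23
34 = 1×23 + 11
23 = 2×11 + 1
11 = 11×1 + 0
gcd(669, 703) = 1, so the inverse exists.
Back-substitute for 1:
1 = 1×23 − 2×11
  = −2×34 + 3×23
  = 3×669 − 59×34
  = −59×703 + 62×669
So 669⁻¹ ≡ 62 (mod 703).

62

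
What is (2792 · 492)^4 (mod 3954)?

3660

2792 · 492 = 1373664 ≡ 1626 (mod 3954)
(1626)^4 ≡ 3660 (mod 3954)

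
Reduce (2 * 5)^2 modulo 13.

9

2 * 5 = 10
(10)^2 ≡ 9 (mod 13)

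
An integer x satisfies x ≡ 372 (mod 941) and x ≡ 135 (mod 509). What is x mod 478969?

941⁻¹ mod 509: 941*390 ≡ 1 (mod 509), so 941⁻¹ ≡ 390.
x = 372 + 941*((135 − 372)*390 mod 509) = 372 + 941*208 = 196100.
Check: 196100 mod 941 = 372, 196100 mod 509 = 135. ✓

196100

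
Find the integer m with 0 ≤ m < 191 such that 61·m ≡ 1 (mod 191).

Apply the Euclidean algorithm and back-substitute:
191 = 3*61 + 8
61 = 7*8 + 5
8 = 1*5 + 3
5 = 1*3 + 2
3 = 1*2 + 1
2 = 2*1 + 0
gcd(61, 191) = 1, so the inverse exists.
Back-substitute for 1:
1 = 1*3 − 1*2
  = −1*5 + 2*3
  = 2*8 − 3*5
  = −3*61 + 23*8
  = 23*191 − 72*61
So 61⁻¹ ≡ −72 ≡ 119 (mod 191).

119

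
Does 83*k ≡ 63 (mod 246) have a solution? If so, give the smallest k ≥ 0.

gcd(83, 246) = 1, so a unique solution mod 246 exists.
83⁻¹ ≡ 83 (mod 246).
k ≡ 83*63 ≡ 63 (mod 246).

63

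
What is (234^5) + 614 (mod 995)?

(234)^5 ≡ 4 (mod 995)
4 + 614 = 618

618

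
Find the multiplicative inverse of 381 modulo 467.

38

Run the extended Euclidean algorithm:
467 = 1·381 + 86
381 = 4·86 + 37
86 = 2·37 + 12
37 = 3·12 + 1
12 = 12·1 + 0
gcd(381, 467) = 1, so the inverse exists.
Bézout: 1 = −31·467 + 38·381.
So 381⁻¹ ≡ 38 (mod 467).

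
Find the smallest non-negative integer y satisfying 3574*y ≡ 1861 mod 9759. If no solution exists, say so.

gcd(3574, 9759) = 1, so a unique solution mod 9759 exists.
3574⁻¹ ≡ 5371 (mod 9759).
y ≡ 5371*1861 ≡ 2215 (mod 9759).

2215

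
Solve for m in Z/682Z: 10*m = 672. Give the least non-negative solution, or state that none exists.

340

gcd(10, 682) = 2, and 2 | 672, so solutions exist.
Divide through by 2: 5*m ≡ 336 mod 341.
5⁻¹ ≡ 273 (mod 341).
m ≡ 273*336 ≡ 340 (mod 341).
The smallest non-negative solution is m = 340.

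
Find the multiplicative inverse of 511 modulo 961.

Apply the Euclidean algorithm and back-substitute:
961 = 1×511 + 450
511 = 1×450 + 61
450 = 7×61 + 23
61 = 2×23 + 15
23 = 1×15 + 8
15 = 1×8 + 7
8 = 1×7 + 1
7 = 7×1 + 0
gcd(511, 961) = 1, so the inverse exists.
Back-substitute for 1:
1 = 1×8 − 1×7
  = −1×15 + 2×8
  = 2×23 − 3×15
  = −3×61 + 8×23
  = 8×450 − 59×61
  = −59×511 + 67×450
  = 67×961 − 126×511
So 511⁻¹ ≡ −126 ≡ 835 (mod 961).

835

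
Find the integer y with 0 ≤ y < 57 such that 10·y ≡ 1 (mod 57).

By the extended Euclidean algorithm:
57 = 5×10 + 7
10 = 1×7 + 3
7 = 2×3 + 1
3 = 3×1 + 0
gcd(10, 57) = 1, so the inverse exists.
Back-substitute for 1:
1 = 1×7 − 2×3
  = −2×10 + 3×7
  = 3×57 − 17×10
So 10⁻¹ ≡ −17 ≡ 40 (mod 57).

40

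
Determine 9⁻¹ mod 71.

8

Apply the Euclidean algorithm and back-substitute:
71 = 7×9 + 8
9 = 1×8 + 1
8 = 8×1 + 0
gcd(9, 71) = 1, so the inverse exists.
Bézout: 1 = −1×71 + 8×9.
So 9⁻¹ ≡ 8 (mod 71).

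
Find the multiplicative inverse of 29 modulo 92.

73

Apply the Euclidean algorithm and back-substitute:
92 = 3×29 + 5
29 = 5×5 + 4
5 = 1×4 + 1
4 = 4×1 + 0
gcd(29, 92) = 1, so the inverse exists.
Back-substitute for 1:
1 = 1×5 − 1×4
  = −1×29 + 6×5
  = 6×92 − 19×29
So 29⁻¹ ≡ −19 ≡ 73 (mod 92).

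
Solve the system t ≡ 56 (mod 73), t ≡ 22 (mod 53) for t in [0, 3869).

73⁻¹ mod 53: 73×8 ≡ 1 (mod 53), so 73⁻¹ ≡ 8.
t = 56 + 73×((22 − 56)×8 mod 53) = 56 + 73×46 = 3414.
Check: 3414 mod 73 = 56, 3414 mod 53 = 22. ✓

3414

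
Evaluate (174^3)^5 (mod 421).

(174)^3 ≡ 51 (mod 421)
(51)^5 ≡ 174 (mod 421)

174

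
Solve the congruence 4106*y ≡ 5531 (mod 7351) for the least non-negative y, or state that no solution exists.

952

gcd(4106, 7351) = 1, so a unique solution mod 7351 exists.
4106⁻¹ ≡ 5541 (mod 7351).
y ≡ 5541*5531 ≡ 952 (mod 7351).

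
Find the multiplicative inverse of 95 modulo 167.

109

167 = 1·95 + 72
95 = 1·72 + 23
72 = 3·23 + 3
23 = 7·3 + 2
3 = 1·2 + 1
2 = 2·1 + 0
gcd(95, 167) = 1, so the inverse exists.
Bézout: 1 = 33·167 − 58·95.
So 95⁻¹ ≡ −58 ≡ 109 (mod 167).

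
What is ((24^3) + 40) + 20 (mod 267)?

0

(24)^3 ≡ 207 (mod 267)
207 + 40 = 247
247 + 20 = 267 ≡ 0 (mod 267)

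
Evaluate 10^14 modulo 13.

Compute successive squares:
10^1 ≡ 10 (mod 13)
10^2 ≡ 10^2 = 100 ≡ 9 (mod 13)
10^4 ≡ 9^2 = 81 ≡ 3 (mod 13)
10^8 ≡ 3^2 = 9 (mod 13)
10^14 = 10^8 * 10^4 * 10^2 ≡ 9 * 3 * 9 (mod 13).
Accumulate the product:
9 * 3 = 27 ≡ 1
1 * 9 = 9

9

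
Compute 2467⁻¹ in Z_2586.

By the extended Euclidean algorithm:
2586 = 1*2467 + 119
2467 = 20*119 + 87
119 = 1*87 + 32
87 = 2*32 + 23
32 = 1*23 + 9
23 = 2*9 + 5
9 = 1*5 + 4
5 = 1*4 + 1
4 = 4*1 + 0
gcd(2467, 2586) = 1, so the inverse exists.
Back-substitute for 1:
1 = 1*5 − 1*4
  = −1*9 + 2*5
  = 2*23 − 5*9
  = −5*32 + 7*23
  = 7*87 − 19*32
  = −19*119 + 26*87
  = 26*2467 − 539*119
  = −539*2586 + 565*2467
So 2467⁻¹ ≡ 565 (mod 2586).

565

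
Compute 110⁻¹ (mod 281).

23

Run the extended Euclidean algorithm:
281 = 2·110 + 61
110 = 1·61 + 49
61 = 1·49 + 12
49 = 4·12 + 1
12 = 12·1 + 0
gcd(110, 281) = 1, so the inverse exists.
Bézout: 1 = −9·281 + 23·110.
So 110⁻¹ ≡ 23 (mod 281).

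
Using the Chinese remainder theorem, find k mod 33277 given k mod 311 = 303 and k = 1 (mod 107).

23006

311⁻¹ mod 107: 311*32 ≡ 1 (mod 107), so 311⁻¹ ≡ 32.
k = 303 + 311*((1 − 303)*32 mod 107) = 303 + 311*73 = 23006.
Check: 23006 mod 311 = 303, 23006 mod 107 = 1. ✓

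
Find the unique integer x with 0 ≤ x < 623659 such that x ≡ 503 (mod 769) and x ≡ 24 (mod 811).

769⁻¹ mod 811: 769×251 ≡ 1 (mod 811), so 769⁻¹ ≡ 251.
x = 503 + 769×((24 − 503)×251 mod 811) = 503 + 769×610 = 469593.
Check: 469593 mod 769 = 503, 469593 mod 811 = 24. ✓

469593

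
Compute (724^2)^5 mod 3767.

(724)^2 ≡ 563 (mod 3767)
(563)^5 ≡ 3289 (mod 3767)

3289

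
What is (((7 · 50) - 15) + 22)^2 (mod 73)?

7 · 50 = 350 ≡ 58 (mod 73)
58 - 15 = 43
43 + 22 = 65
(65)^2 ≡ 64 (mod 73)

64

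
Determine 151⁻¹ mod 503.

10

503 = 3·151 + 50
151 = 3·50 + 1
50 = 50·1 + 0
gcd(151, 503) = 1, so the inverse exists.
Back-substitute for 1:
1 = 1·151 − 3·50
  = −3·503 + 10·151
So 151⁻¹ ≡ 10 (mod 503).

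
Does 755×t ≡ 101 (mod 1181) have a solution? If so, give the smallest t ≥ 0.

gcd(755, 1181) = 1, so a unique solution mod 1181 exists.
755⁻¹ ≡ 280 (mod 1181).
t ≡ 280×101 ≡ 1117 (mod 1181).

1117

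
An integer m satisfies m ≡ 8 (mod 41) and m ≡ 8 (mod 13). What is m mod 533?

41⁻¹ mod 13: 41×7 ≡ 1 (mod 13), so 41⁻¹ ≡ 7.
m = 8 + 41×((8 − 8)×7 mod 13) = 8 + 41×0 = 8.

8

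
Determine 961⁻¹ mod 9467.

7812

9467 = 9·961 + 818
961 = 1·818 + 143
818 = 5·143 + 103
143 = 1·103 + 40
103 = 2·40 + 23
40 = 1·23 + 17
23 = 1·17 + 6
17 = 2·6 + 5
6 = 1·5 + 1
5 = 5·1 + 0
gcd(961, 9467) = 1, so the inverse exists.
Back-substitute for 1:
1 = 1·6 − 1·5
  = −1·17 + 3·6
  = 3·23 − 4·17
  = −4·40 + 7·23
  = 7·103 − 18·40
  = −18·143 + 25·103
  = 25·818 − 143·143
  = −143·961 + 168·818
  = 168·9467 − 1655·961
So 961⁻¹ ≡ −1655 ≡ 7812 (mod 9467).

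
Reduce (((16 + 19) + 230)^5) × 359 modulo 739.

673

16 + 19 = 35
35 + 230 = 265
(265)^5 ≡ 323 (mod 739)
323 × 359 = 115957 ≡ 673 (mod 739)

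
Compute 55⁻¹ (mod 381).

97

Run the extended Euclidean algorithm:
381 = 6×55 + 51
55 = 1×51 + 4
51 = 12×4 + 3
4 = 1×3 + 1
3 = 3×1 + 0
gcd(55, 381) = 1, so the inverse exists.
Bézout: 1 = −14×381 + 97×55.
So 55⁻¹ ≡ 97 (mod 381).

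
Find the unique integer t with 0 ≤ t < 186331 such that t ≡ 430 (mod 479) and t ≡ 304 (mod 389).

479⁻¹ mod 389: 479·134 ≡ 1 (mod 389), so 479⁻¹ ≡ 134.
t = 430 + 479·((304 − 430)·134 mod 389) = 430 + 479·232 = 111558.

111558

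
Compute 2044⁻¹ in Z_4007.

841

4007 = 1·2044 + 1963
2044 = 1·1963 + 81
1963 = 24·81 + 19
81 = 4·19 + 5
19 = 3·5 + 4
5 = 1·4 + 1
4 = 4·1 + 0
gcd(2044, 4007) = 1, so the inverse exists.
Back-substitute for 1:
1 = 1·5 − 1·4
  = −1·19 + 4·5
  = 4·81 − 17·19
  = −17·1963 + 412·81
  = 412·2044 − 429·1963
  = −429·4007 + 841·2044
So 2044⁻¹ ≡ 841 (mod 4007).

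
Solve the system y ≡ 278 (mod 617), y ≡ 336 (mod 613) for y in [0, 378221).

198335

617⁻¹ mod 613: 617·460 ≡ 1 (mod 613), so 617⁻¹ ≡ 460.
y = 278 + 617·((336 − 278)·460 mod 613) = 278 + 617·321 = 198335.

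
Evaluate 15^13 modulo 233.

52

Using repeated squaring:
13 in binary is 1101, i.e. 13 = 8 + 4 + 1.
15^1 ≡ 15 (mod 233)
15^2 ≡ 15^2 = 225 (mod 233)
15^4 ≡ 225^2 = 50625 ≡ 64 (mod 233)
15^8 ≡ 64^2 = 4096 ≡ 135 (mod 233)
15^13 = 15^8 · 15^4 · 15^1 ≡ 135 · 64 · 15 (mod 233).
Accumulate the product:
135 · 64 = 8640 ≡ 19
19 · 15 = 285 ≡ 52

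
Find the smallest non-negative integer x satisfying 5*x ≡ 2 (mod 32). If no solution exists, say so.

gcd(5, 32) = 1, so a unique solution mod 32 exists.
5⁻¹ ≡ 13 (mod 32).
x ≡ 13*2 ≡ 26 (mod 32).

26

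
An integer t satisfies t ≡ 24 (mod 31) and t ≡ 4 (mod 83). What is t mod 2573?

31⁻¹ mod 83: 31*75 ≡ 1 (mod 83), so 31⁻¹ ≡ 75.
t = 24 + 31*((4 − 24)*75 mod 83) = 24 + 31*77 = 2411.

2411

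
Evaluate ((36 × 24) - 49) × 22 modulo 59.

36 × 24 = 864 ≡ 38 (mod 59)
38 - 49 = -11 ≡ 48 (mod 59)
48 × 22 = 1056 ≡ 53 (mod 59)

53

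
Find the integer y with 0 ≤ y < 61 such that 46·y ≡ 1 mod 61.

61 = 1×46 + 15
46 = 3×15 + 1
15 = 15×1 + 0
gcd(46, 61) = 1, so the inverse exists.
Bézout: 1 = −3×61 + 4×46.
So 46⁻¹ ≡ 4 (mod 61).

4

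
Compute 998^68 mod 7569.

Using repeated squaring:
68 in binary is 1000100, i.e. 68 = 64 + 4.
998^1 ≡ 998 (mod 7569)
998^2 ≡ 998^2 = 996004 ≡ 4465 (mod 7569)
998^4 ≡ 4465^2 = 19936225 ≡ 7048 (mod 7569)
998^8 ≡ 7048^2 = 49674304 ≡ 6526 (mod 7569)
998^16 ≡ 6526^2 = 42588676 ≡ 5482 (mod 7569)
998^32 ≡ 5482^2 = 30052324 ≡ 3394 (mod 7569)
998^64 ≡ 3394^2 = 11519236 ≡ 6787 (mod 7569)
998^68 = 998^64 · 998^4 ≡ 6787 · 7048 (mod 7569).
6787 · 7048 = 47834776 ≡ 6265 (mod 7569).

6265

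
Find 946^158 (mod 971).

140

Using repeated squaring:
946^1 ≡ 946 (mod 971)
946^2 ≡ 946^2 = 894916 ≡ 625 (mod 971)
946^4 ≡ 625^2 = 390625 ≡ 283 (mod 971)
946^8 ≡ 283^2 = 80089 ≡ 467 (mod 971)
946^16 ≡ 467^2 = 218089 ≡ 585 (mod 971)
946^32 ≡ 585^2 = 342225 ≡ 433 (mod 971)
946^64 ≡ 433^2 = 187489 ≡ 86 (mod 971)
946^128 ≡ 86^2 = 7396 ≡ 599 (mod 971)
946^158 = 946^128 · 946^16 · 946^8 · 946^4 · 946^2 ≡ 599 · 585 · 467 · 283 · 625 (mod 971).
Accumulate the product:
599 · 585 = 350415 ≡ 855
855 · 467 = 399285 ≡ 204
204 · 283 = 57732 ≡ 443
443 · 625 = 276875 ≡ 140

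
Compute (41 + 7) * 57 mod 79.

41 + 7 = 48
48 * 57 = 2736 ≡ 50 (mod 79)

50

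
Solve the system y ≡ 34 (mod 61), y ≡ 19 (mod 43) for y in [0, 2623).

61⁻¹ mod 43: 61×12 ≡ 1 (mod 43), so 61⁻¹ ≡ 12.
y = 34 + 61×((19 − 34)×12 mod 43) = 34 + 61×35 = 2169.
Check: 2169 mod 61 = 34, 2169 mod 43 = 19. ✓

2169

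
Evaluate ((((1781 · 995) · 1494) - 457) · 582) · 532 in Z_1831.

699

1781 · 995 = 1772095 ≡ 1518 (mod 1831)
1518 · 1494 = 2267892 ≡ 1114 (mod 1831)
1114 - 457 = 657
657 · 582 = 382374 ≡ 1526 (mod 1831)
1526 · 532 = 811832 ≡ 699 (mod 1831)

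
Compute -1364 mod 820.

276

-1364 = -2·820 + 276, so -1364 ≡ 276 (mod 820).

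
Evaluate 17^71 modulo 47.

Compute successive squares:
17^1 ≡ 17 (mod 47)
17^2 ≡ 17^2 = 289 ≡ 7 (mod 47)
17^4 ≡ 7^2 = 49 ≡ 2 (mod 47)
17^8 ≡ 2^2 = 4 (mod 47)
17^16 ≡ 4^2 = 16 (mod 47)
17^32 ≡ 16^2 = 256 ≡ 21 (mod 47)
17^64 ≡ 21^2 = 441 ≡ 18 (mod 47)
17^71 = 17^64 · 17^4 · 17^2 · 17^1 ≡ 18 · 2 · 7 · 17 (mod 47).
Accumulate the product:
18 · 2 = 36
36 · 7 = 252 ≡ 17
17 · 17 = 289 ≡ 7

7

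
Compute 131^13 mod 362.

293

13 in binary is 1101, i.e. 13 = 8 + 4 + 1.
131^1 ≡ 131 (mod 362)
131^2 ≡ 131^2 = 17161 ≡ 147 (mod 362)
131^4 ≡ 147^2 = 21609 ≡ 251 (mod 362)
131^8 ≡ 251^2 = 63001 ≡ 13 (mod 362)
131^13 = 131^8 · 131^4 · 131^1 ≡ 13 · 251 · 131 (mod 362).
Accumulate the product:
13 · 251 = 3263 ≡ 5
5 · 131 = 655 ≡ 293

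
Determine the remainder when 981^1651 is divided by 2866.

1289

1651 in binary is 11001110011, i.e. 1651 = 1024 + 512 + 64 + 32 + 16 + 2 + 1.
981^1 ≡ 981 (mod 2866)
981^2 ≡ 981^2 = 962361 ≡ 2251 (mod 2866)
981^4 ≡ 2251^2 = 5067001 ≡ 2779 (mod 2866)
981^8 ≡ 2779^2 = 7722841 ≡ 1837 (mod 2866)
981^16 ≡ 1837^2 = 3374569 ≡ 1287 (mod 2866)
981^32 ≡ 1287^2 = 1656369 ≡ 2687 (mod 2866)
981^64 ≡ 2687^2 = 7219969 ≡ 515 (mod 2866)
981^128 ≡ 515^2 = 265225 ≡ 1553 (mod 2866)
981^256 ≡ 1553^2 = 2411809 ≡ 1503 (mod 2866)
981^512 ≡ 1503^2 = 2259009 ≡ 601 (mod 2866)
981^1024 ≡ 601^2 = 361201 ≡ 85 (mod 2866)
981^1651 = 981^1024 · 981^512 · 981^64 · 981^32 · 981^16 · 981^2 · 981^1 ≡ 85 · 601 · 515 · 2687 · 1287 · 2251 · 981 (mod 2866).
Accumulate the product:
85 · 601 = 51085 ≡ 2363
2363 · 515 = 1216945 ≡ 1761
1761 · 2687 = 4731807 ≡ 41
41 · 1287 = 52767 ≡ 1179
1179 · 2251 = 2653929 ≡ 13
13 · 981 = 12753 ≡ 1289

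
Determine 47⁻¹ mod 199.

Run the extended Euclidean algorithm:
199 = 4*47 + 11
47 = 4*11 + 3
11 = 3*3 + 2
3 = 1*2 + 1
2 = 2*1 + 0
gcd(47, 199) = 1, so the inverse exists.
Bézout: 1 = −17*199 + 72*47.
So 47⁻¹ ≡ 72 (mod 199).

72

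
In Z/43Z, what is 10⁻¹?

Run the extended Euclidean algorithm:
43 = 4·10 + 3
10 = 3·3 + 1
3 = 3·1 + 0
gcd(10, 43) = 1, so the inverse exists.
Bézout: 1 = −3·43 + 13·10.
So 10⁻¹ ≡ 13 (mod 43).

13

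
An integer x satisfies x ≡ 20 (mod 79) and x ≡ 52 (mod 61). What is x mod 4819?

79⁻¹ mod 61: 79×17 ≡ 1 (mod 61), so 79⁻¹ ≡ 17.
x = 20 + 79×((52 − 20)×17 mod 61) = 20 + 79×56 = 4444.

4444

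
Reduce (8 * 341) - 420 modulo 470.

8 * 341 = 2728 ≡ 378 (mod 470)
378 - 420 = -42 ≡ 428 (mod 470)

428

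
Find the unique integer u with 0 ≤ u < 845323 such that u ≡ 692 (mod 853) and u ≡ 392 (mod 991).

774363

853⁻¹ mod 991: 853×912 ≡ 1 (mod 991), so 853⁻¹ ≡ 912.
u = 692 + 853×((392 − 692)×912 mod 991) = 692 + 853×907 = 774363.
Check: 774363 mod 853 = 692, 774363 mod 991 = 392. ✓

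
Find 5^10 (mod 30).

10 in binary is 1010, i.e. 10 = 8 + 2.
5^1 ≡ 5 (mod 30)
5^2 ≡ 5^2 = 25 (mod 30)
5^4 ≡ 25^2 = 625 ≡ 25 (mod 30)
5^8 ≡ 25^2 = 625 ≡ 25 (mod 30)
5^10 = 5^8 × 5^2 ≡ 25 × 25 (mod 30).
25 × 25 = 625 ≡ 25 (mod 30).

25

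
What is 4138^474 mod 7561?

474 in binary is 111011010, i.e. 474 = 256 + 128 + 64 + 16 + 8 + 2.
4138^1 ≡ 4138 (mod 7561)
4138^2 ≡ 4138^2 = 17123044 ≡ 4940 (mod 7561)
4138^4 ≡ 4940^2 = 24403600 ≡ 4253 (mod 7561)
4138^8 ≡ 4253^2 = 18088009 ≡ 2097 (mod 7561)
4138^16 ≡ 2097^2 = 4397409 ≡ 4468 (mod 7561)
4138^32 ≡ 4468^2 = 19963024 ≡ 1984 (mod 7561)
4138^64 ≡ 1984^2 = 3936256 ≡ 4536 (mod 7561)
4138^128 ≡ 4536^2 = 20575296 ≡ 1815 (mod 7561)
4138^256 ≡ 1815^2 = 3294225 ≡ 5190 (mod 7561)
4138^474 = 4138^256 × 4138^128 × 4138^64 × 4138^16 × 4138^8 × 4138^2 ≡ 5190 × 1815 × 4536 × 4468 × 2097 × 4940 (mod 7561).
Accumulate the product:
5190 × 1815 = 9419850 ≡ 6405
6405 × 4536 = 29053080 ≡ 3718
3718 × 4468 = 16612024 ≡ 507
507 × 2097 = 1063179 ≡ 4639
4639 × 4940 = 22916660 ≡ 6830

6830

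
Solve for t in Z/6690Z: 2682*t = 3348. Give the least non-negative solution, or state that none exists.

1004

gcd(2682, 6690) = 6, and 6 | 3348, so solutions exist.
Divide through by 6: 447*t mod 1115 = 558.
447⁻¹ ≡ 893 (mod 1115).
t ≡ 893*558 ≡ 1004 (mod 1115).
The smallest non-negative solution is t = 1004.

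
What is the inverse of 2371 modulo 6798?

1597

Apply the Euclidean algorithm and back-substitute:
6798 = 2*2371 + 2056
2371 = 1*2056 + 315
2056 = 6*315 + 166
315 = 1*166 + 149
166 = 1*149 + 17
149 = 8*17 + 13
17 = 1*13 + 4
13 = 3*4 + 1
4 = 4*1 + 0
gcd(2371, 6798) = 1, so the inverse exists.
Bézout: 1 = −557*6798 + 1597*2371.
So 2371⁻¹ ≡ 1597 (mod 6798).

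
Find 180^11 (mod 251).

Using repeated squaring:
11 in binary is 1011, i.e. 11 = 8 + 2 + 1.
180^1 ≡ 180 (mod 251)
180^2 ≡ 180^2 = 32400 ≡ 21 (mod 251)
180^4 ≡ 21^2 = 441 ≡ 190 (mod 251)
180^8 ≡ 190^2 = 36100 ≡ 207 (mod 251)
180^11 = 180^8 · 180^2 · 180^1 ≡ 207 · 21 · 180 (mod 251).
Accumulate the product:
207 · 21 = 4347 ≡ 80
80 · 180 = 14400 ≡ 93

93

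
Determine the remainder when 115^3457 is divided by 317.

272

By square-and-multiply:
115^1 ≡ 115 (mod 317)
115^2 ≡ 115^2 = 13225 ≡ 228 (mod 317)
115^4 ≡ 228^2 = 51984 ≡ 313 (mod 317)
115^8 ≡ 313^2 = 97969 ≡ 16 (mod 317)
115^16 ≡ 16^2 = 256 (mod 317)
115^32 ≡ 256^2 = 65536 ≡ 234 (mod 317)
115^64 ≡ 234^2 = 54756 ≡ 232 (mod 317)
115^128 ≡ 232^2 = 53824 ≡ 251 (mod 317)
115^256 ≡ 251^2 = 63001 ≡ 235 (mod 317)
115^512 ≡ 235^2 = 55225 ≡ 67 (mod 317)
115^1024 ≡ 67^2 = 4489 ≡ 51 (mod 317)
115^2048 ≡ 51^2 = 2601 ≡ 65 (mod 317)
115^3457 = 115^2048 * 115^1024 * 115^256 * 115^128 * 115^1 ≡ 65 * 51 * 235 * 251 * 115 (mod 317).
Accumulate the product:
65 * 51 = 3315 ≡ 145
145 * 235 = 34075 ≡ 156
156 * 251 = 39156 ≡ 165
165 * 115 = 18975 ≡ 272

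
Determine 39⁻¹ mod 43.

32

43 = 1*39 + 4
39 = 9*4 + 3
4 = 1*3 + 1
3 = 3*1 + 0
gcd(39, 43) = 1, so the inverse exists.
Bézout: 1 = 10*43 − 11*39.
So 39⁻¹ ≡ −11 ≡ 32 (mod 43).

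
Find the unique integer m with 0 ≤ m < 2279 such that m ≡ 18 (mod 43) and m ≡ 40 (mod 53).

835

43⁻¹ mod 53: 43×37 ≡ 1 (mod 53), so 43⁻¹ ≡ 37.
m = 18 + 43×((40 − 18)×37 mod 53) = 18 + 43×19 = 835.
Check: 835 mod 43 = 18, 835 mod 53 = 40. ✓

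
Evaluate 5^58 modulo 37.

4

Compute successive squares:
58 in binary is 111010, i.e. 58 = 32 + 16 + 8 + 2.
5^1 ≡ 5 (mod 37)
5^2 ≡ 5^2 = 25 (mod 37)
5^4 ≡ 25^2 = 625 ≡ 33 (mod 37)
5^8 ≡ 33^2 = 1089 ≡ 16 (mod 37)
5^16 ≡ 16^2 = 256 ≡ 34 (mod 37)
5^32 ≡ 34^2 = 1156 ≡ 9 (mod 37)
5^58 = 5^32 * 5^16 * 5^8 * 5^2 ≡ 9 * 34 * 16 * 25 (mod 37).
Accumulate the product:
9 * 34 = 306 ≡ 10
10 * 16 = 160 ≡ 12
12 * 25 = 300 ≡ 4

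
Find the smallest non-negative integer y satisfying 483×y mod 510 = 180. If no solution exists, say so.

gcd(483, 510) = 3, and 3 | 180, so solutions exist.
Divide through by 3: 161×y ≡ 60 mod 170.
161⁻¹ ≡ 151 (mod 170).
y ≡ 151×60 ≡ 50 (mod 170).
The smallest non-negative solution is y = 50.

50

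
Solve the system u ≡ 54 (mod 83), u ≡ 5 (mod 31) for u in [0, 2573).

83⁻¹ mod 31: 83·3 ≡ 1 (mod 31), so 83⁻¹ ≡ 3.
u = 54 + 83·((5 − 54)·3 mod 31) = 54 + 83·8 = 718.
Check: 718 mod 83 = 54, 718 mod 31 = 5. ✓

718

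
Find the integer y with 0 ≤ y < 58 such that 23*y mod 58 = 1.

53

58 = 2×23 + 12
23 = 1×12 + 11
12 = 1×11 + 1
11 = 11×1 + 0
gcd(23, 58) = 1, so the inverse exists.
Back-substitute for 1:
1 = 1×12 − 1×11
  = −1×23 + 2×12
  = 2×58 − 5×23
So 23⁻¹ ≡ −5 ≡ 53 (mod 58).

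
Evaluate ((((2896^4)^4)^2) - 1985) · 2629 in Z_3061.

(2896)^4 ≡ 902 (mod 3061)
(902)^4 ≡ 1198 (mod 3061)
(1198)^2 ≡ 2656 (mod 3061)
2656 - 1985 = 671
671 · 2629 = 1764059 ≡ 923 (mod 3061)

923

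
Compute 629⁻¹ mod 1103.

1103 = 1×629 + 474
629 = 1×474 + 155
474 = 3×155 + 9
155 = 17×9 + 2
9 = 4×2 + 1
2 = 2×1 + 0
gcd(629, 1103) = 1, so the inverse exists.
Bézout: 1 = 280×1103 − 491×629.
So 629⁻¹ ≡ −491 ≡ 612 (mod 1103).

612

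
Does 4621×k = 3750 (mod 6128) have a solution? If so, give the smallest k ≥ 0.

gcd(4621, 6128) = 1, so a unique solution mod 6128 exists.
4621⁻¹ ≡ 3493 (mod 6128).
k ≡ 3493×3750 ≡ 3214 (mod 6128).

3214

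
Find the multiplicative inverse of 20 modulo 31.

31 = 1×20 + 11
20 = 1×11 + 9
11 = 1×9 + 2
9 = 4×2 + 1
2 = 2×1 + 0
gcd(20, 31) = 1, so the inverse exists.
Bézout: 1 = −9×31 + 14×20.
So 20⁻¹ ≡ 14 (mod 31).

14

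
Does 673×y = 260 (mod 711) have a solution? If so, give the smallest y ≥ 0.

gcd(673, 711) = 1, so a unique solution mod 711 exists.
673⁻¹ ≡ 580 (mod 711).
y ≡ 580×260 ≡ 68 (mod 711).

68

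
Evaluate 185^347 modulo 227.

173

347 in binary is 101011011, i.e. 347 = 256 + 64 + 16 + 8 + 2 + 1.
185^1 ≡ 185 (mod 227)
185^2 ≡ 185^2 = 34225 ≡ 175 (mod 227)
185^4 ≡ 175^2 = 30625 ≡ 207 (mod 227)
185^8 ≡ 207^2 = 42849 ≡ 173 (mod 227)
185^16 ≡ 173^2 = 29929 ≡ 192 (mod 227)
185^32 ≡ 192^2 = 36864 ≡ 90 (mod 227)
185^64 ≡ 90^2 = 8100 ≡ 155 (mod 227)
185^128 ≡ 155^2 = 24025 ≡ 190 (mod 227)
185^256 ≡ 190^2 = 36100 ≡ 7 (mod 227)
185^347 = 185^256 * 185^64 * 185^16 * 185^8 * 185^2 * 185^1 ≡ 7 * 155 * 192 * 173 * 175 * 185 (mod 227).
Accumulate the product:
7 * 155 = 1085 ≡ 177
177 * 192 = 33984 ≡ 161
161 * 173 = 27853 ≡ 159
159 * 175 = 27825 ≡ 131
131 * 185 = 24235 ≡ 173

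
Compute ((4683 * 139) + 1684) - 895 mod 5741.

4683 * 139 = 650937 ≡ 2204 (mod 5741)
2204 + 1684 = 3888
3888 - 895 = 2993

2993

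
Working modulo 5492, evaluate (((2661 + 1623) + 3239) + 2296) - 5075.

4744

2661 + 1623 = 4284
4284 + 3239 = 7523 ≡ 2031 (mod 5492)
2031 + 2296 = 4327
4327 - 5075 = -748 ≡ 4744 (mod 5492)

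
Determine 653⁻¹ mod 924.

641

By the extended Euclidean algorithm:
924 = 1*653 + 271
653 = 2*271 + 111
271 = 2*111 + 49
111 = 2*49 + 13
49 = 3*13 + 10
13 = 1*10 + 3
10 = 3*3 + 1
3 = 3*1 + 0
gcd(653, 924) = 1, so the inverse exists.
Bézout: 1 = 200*924 − 283*653.
So 653⁻¹ ≡ −283 ≡ 641 (mod 924).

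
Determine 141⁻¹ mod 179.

By the extended Euclidean algorithm:
179 = 1*141 + 38
141 = 3*38 + 27
38 = 1*27 + 11
27 = 2*11 + 5
11 = 2*5 + 1
5 = 5*1 + 0
gcd(141, 179) = 1, so the inverse exists.
Bézout: 1 = 26*179 − 33*141.
So 141⁻¹ ≡ −33 ≡ 146 (mod 179).

146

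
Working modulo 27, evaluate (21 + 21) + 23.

11

21 + 21 = 42 ≡ 15 (mod 27)
15 + 23 = 38 ≡ 11 (mod 27)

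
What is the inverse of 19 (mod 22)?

Run the extended Euclidean algorithm:
22 = 1×19 + 3
19 = 6×3 + 1
3 = 3×1 + 0
gcd(19, 22) = 1, so the inverse exists.
Bézout: 1 = −6×22 + 7×19.
So 19⁻¹ ≡ 7 (mod 22).

7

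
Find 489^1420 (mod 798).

225

1420 in binary is 10110001100, i.e. 1420 = 1024 + 256 + 128 + 8 + 4.
489^1 ≡ 489 (mod 798)
489^2 ≡ 489^2 = 239121 ≡ 519 (mod 798)
489^4 ≡ 519^2 = 269361 ≡ 435 (mod 798)
489^8 ≡ 435^2 = 189225 ≡ 99 (mod 798)
489^16 ≡ 99^2 = 9801 ≡ 225 (mod 798)
489^32 ≡ 225^2 = 50625 ≡ 351 (mod 798)
489^64 ≡ 351^2 = 123201 ≡ 309 (mod 798)
489^128 ≡ 309^2 = 95481 ≡ 519 (mod 798)
489^256 ≡ 519^2 = 269361 ≡ 435 (mod 798)
489^512 ≡ 435^2 = 189225 ≡ 99 (mod 798)
489^1024 ≡ 99^2 = 9801 ≡ 225 (mod 798)
489^1420 = 489^1024 × 489^256 × 489^128 × 489^8 × 489^4 ≡ 225 × 435 × 519 × 99 × 435 (mod 798).
Accumulate the product:
225 × 435 = 97875 ≡ 519
519 × 519 = 269361 ≡ 435
435 × 99 = 43065 ≡ 771
771 × 435 = 335385 ≡ 225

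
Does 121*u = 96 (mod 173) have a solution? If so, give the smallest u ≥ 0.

gcd(121, 173) = 1, so a unique solution mod 173 exists.
121⁻¹ ≡ 163 (mod 173).
u ≡ 163*96 ≡ 78 (mod 173).

78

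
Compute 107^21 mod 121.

21 in binary is 10101, i.e. 21 = 16 + 4 + 1.
107^1 ≡ 107 (mod 121)
107^2 ≡ 107^2 = 11449 ≡ 75 (mod 121)
107^4 ≡ 75^2 = 5625 ≡ 59 (mod 121)
107^8 ≡ 59^2 = 3481 ≡ 93 (mod 121)
107^16 ≡ 93^2 = 8649 ≡ 58 (mod 121)
107^21 = 107^16 × 107^4 × 107^1 ≡ 58 × 59 × 107 (mod 121).
Accumulate the product:
58 × 59 = 3422 ≡ 34
34 × 107 = 3638 ≡ 8

8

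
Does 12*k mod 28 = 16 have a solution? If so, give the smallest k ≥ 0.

gcd(12, 28) = 4, and 4 | 16, so solutions exist.
Divide through by 4: 3*k ≡ 4 mod 7.
3⁻¹ ≡ 5 (mod 7).
k ≡ 5*4 ≡ 6 (mod 7).
The smallest non-negative solution is k = 6.

6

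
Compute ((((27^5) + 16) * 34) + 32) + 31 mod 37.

19

(27)^5 ≡ 11 (mod 37)
11 + 16 = 27
27 * 34 = 918 ≡ 30 (mod 37)
30 + 32 = 62 ≡ 25 (mod 37)
25 + 31 = 56 ≡ 19 (mod 37)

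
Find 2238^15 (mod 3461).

2238^1 ≡ 2238 (mod 3461)
2238^2 ≡ 2238^2 = 5008644 ≡ 577 (mod 3461)
2238^4 ≡ 577^2 = 332929 ≡ 673 (mod 3461)
2238^8 ≡ 673^2 = 452929 ≡ 2999 (mod 3461)
2238^15 = 2238^8 × 2238^4 × 2238^2 × 2238^1 ≡ 2999 × 673 × 577 × 2238 (mod 3461).
Accumulate the product:
2999 × 673 = 2018327 ≡ 564
564 × 577 = 325428 ≡ 94
94 × 2238 = 210372 ≡ 2712

2712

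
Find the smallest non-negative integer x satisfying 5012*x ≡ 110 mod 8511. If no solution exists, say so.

2374

gcd(5012, 8511) = 1, so a unique solution mod 8511 exists.
5012⁻¹ ≡ 2807 (mod 8511).
x ≡ 2807*110 ≡ 2374 (mod 8511).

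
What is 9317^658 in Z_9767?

Using repeated squaring:
658 in binary is 1010010010, i.e. 658 = 512 + 128 + 16 + 2.
9317^1 ≡ 9317 (mod 9767)
9317^2 ≡ 9317^2 = 86806489 ≡ 7160 (mod 9767)
9317^4 ≡ 7160^2 = 51265600 ≡ 8384 (mod 9767)
9317^8 ≡ 8384^2 = 70291456 ≡ 8124 (mod 9767)
9317^16 ≡ 8124^2 = 65999376 ≡ 3757 (mod 9767)
9317^32 ≡ 3757^2 = 14115049 ≡ 1734 (mod 9767)
9317^64 ≡ 1734^2 = 3006756 ≡ 8287 (mod 9767)
9317^128 ≡ 8287^2 = 68674369 ≡ 2592 (mod 9767)
9317^256 ≡ 2592^2 = 6718464 ≡ 8535 (mod 9767)
9317^512 ≡ 8535^2 = 72846225 ≡ 3939 (mod 9767)
9317^658 = 9317^512 * 9317^128 * 9317^16 * 9317^2 ≡ 3939 * 2592 * 3757 * 7160 (mod 9767).
Accumulate the product:
3939 * 2592 = 10209888 ≡ 3373
3373 * 3757 = 12672361 ≡ 4562
4562 * 7160 = 32663920 ≡ 3072

3072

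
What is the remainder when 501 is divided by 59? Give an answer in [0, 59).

501 = 8*59 + 29, so 501 ≡ 29 (mod 59).

29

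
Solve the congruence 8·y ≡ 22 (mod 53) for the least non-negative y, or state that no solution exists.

16

gcd(8, 53) = 1, so a unique solution mod 53 exists.
8⁻¹ ≡ 20 (mod 53).
y ≡ 20·22 ≡ 16 (mod 53).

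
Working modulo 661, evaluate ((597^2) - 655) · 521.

(597)^2 ≡ 130 (mod 661)
130 - 655 = -525 ≡ 136 (mod 661)
136 · 521 = 70856 ≡ 129 (mod 661)

129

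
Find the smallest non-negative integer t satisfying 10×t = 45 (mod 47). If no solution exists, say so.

28

gcd(10, 47) = 1, so a unique solution mod 47 exists.
10⁻¹ ≡ 33 (mod 47).
t ≡ 33×45 ≡ 28 (mod 47).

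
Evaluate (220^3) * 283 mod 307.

(220)^3 ≡ 12 (mod 307)
12 * 283 = 3396 ≡ 19 (mod 307)

19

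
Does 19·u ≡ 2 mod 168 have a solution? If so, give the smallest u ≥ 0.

gcd(19, 168) = 1, so a unique solution mod 168 exists.
19⁻¹ ≡ 115 (mod 168).
u ≡ 115·2 ≡ 62 (mod 168).

62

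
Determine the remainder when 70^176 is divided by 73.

176 in binary is 10110000, i.e. 176 = 128 + 32 + 16.
70^1 ≡ 70 (mod 73)
70^2 ≡ 70^2 = 4900 ≡ 9 (mod 73)
70^4 ≡ 9^2 = 81 ≡ 8 (mod 73)
70^8 ≡ 8^2 = 64 (mod 73)
70^16 ≡ 64^2 = 4096 ≡ 8 (mod 73)
70^32 ≡ 8^2 = 64 (mod 73)
70^64 ≡ 64^2 = 4096 ≡ 8 (mod 73)
70^128 ≡ 8^2 = 64 (mod 73)
70^176 = 70^128 * 70^32 * 70^16 ≡ 64 * 64 * 8 (mod 73).
Accumulate the product:
64 * 64 = 4096 ≡ 8
8 * 8 = 64

64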